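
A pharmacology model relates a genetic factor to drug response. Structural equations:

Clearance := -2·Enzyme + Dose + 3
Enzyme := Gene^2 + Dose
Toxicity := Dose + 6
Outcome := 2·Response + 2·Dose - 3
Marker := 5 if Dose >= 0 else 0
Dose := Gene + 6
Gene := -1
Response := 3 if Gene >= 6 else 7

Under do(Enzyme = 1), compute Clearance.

6

The intervention breaks the incoming arrows to Enzyme: Enzyme := Gene^2 + Dose no longer applies, and Enzyme = 1.
Dose = Gene + 6  [with Gene=-1]  = 5
Clearance = -2·Enzyme + Dose + 3  [with Enzyme=1, Dose=5]  = 6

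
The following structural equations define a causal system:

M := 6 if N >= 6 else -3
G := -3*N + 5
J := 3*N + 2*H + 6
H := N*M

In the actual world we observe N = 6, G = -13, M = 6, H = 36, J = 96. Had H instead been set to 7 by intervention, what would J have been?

Intervening sets H = 7 and removes its equation (H := N*M).
J = 3*N + 2*H + 6  [with N=6, H=7]  = 38

38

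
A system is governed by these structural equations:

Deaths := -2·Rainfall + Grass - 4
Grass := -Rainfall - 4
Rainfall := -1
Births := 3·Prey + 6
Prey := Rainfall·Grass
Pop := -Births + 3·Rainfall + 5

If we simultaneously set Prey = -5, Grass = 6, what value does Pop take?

11

Setting Prey = -5, Grass = 6 by intervention discards those variables' equations.
Births = 3·Prey + 6  [with Prey=-5]  = -9
Pop = -Births + 3·Rainfall + 5  [with Births=-9, Rainfall=-1]  = 11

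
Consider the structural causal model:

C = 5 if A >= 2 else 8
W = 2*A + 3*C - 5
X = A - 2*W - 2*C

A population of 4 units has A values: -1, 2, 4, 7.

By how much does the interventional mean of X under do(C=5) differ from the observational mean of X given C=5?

4

do(C=5) breaks C's dependence on A. With C=5 fixed, X across the units is -27, -36, -42, -51, mean -39.
Observing C=5 restricts to units where C's equation naturally yields 5: A ∈ {2, 4, 7}. In that subpopulation X = -36, -42, -51, mean -43.
Difference = -39 − (-43) = 4.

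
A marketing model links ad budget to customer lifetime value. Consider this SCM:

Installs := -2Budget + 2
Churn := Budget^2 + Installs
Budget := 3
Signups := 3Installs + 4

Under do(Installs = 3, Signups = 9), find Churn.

12

Setting Installs = 3, Signups = 9 by intervention discards those variables' equations.
Churn = Budget^2 + Installs  [with Budget=3, Installs=3]  = 12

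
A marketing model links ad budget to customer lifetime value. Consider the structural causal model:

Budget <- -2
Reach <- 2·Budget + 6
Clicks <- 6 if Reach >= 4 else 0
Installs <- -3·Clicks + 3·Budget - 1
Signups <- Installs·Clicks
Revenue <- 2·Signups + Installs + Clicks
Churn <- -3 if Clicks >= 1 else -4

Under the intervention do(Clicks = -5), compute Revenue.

-77

The intervention breaks the incoming arrows to Clicks: Clicks <- 6 if Reach >= 4 else 0 no longer applies, and Clicks = -5.
Installs = -3·Clicks + 3·Budget - 1  [with Clicks=-5, Budget=-2]  = 8
Signups = Installs·Clicks  [with Installs=8, Clicks=-5]  = -40
Revenue = 2·Signups + Installs + Clicks  [with Signups=-40, Installs=8, Clicks=-5]  = -77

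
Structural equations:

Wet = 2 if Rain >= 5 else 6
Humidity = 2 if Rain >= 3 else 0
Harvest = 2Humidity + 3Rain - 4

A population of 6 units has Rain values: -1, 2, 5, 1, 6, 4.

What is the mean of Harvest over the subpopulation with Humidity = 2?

Conditioning on Humidity=2 selects the 3 unit(s) with Rain ∈ {5, 6, 4}. Their Harvest values: 15, 18, 12. Mean = 15.

15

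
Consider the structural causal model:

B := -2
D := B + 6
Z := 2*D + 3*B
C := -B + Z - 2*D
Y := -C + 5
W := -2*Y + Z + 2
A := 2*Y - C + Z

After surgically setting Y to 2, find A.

Under do(Y=2), the mechanism Y := -C + 5 is discarded; Y is fixed at 2.
D = B + 6  [with B=-2]  = 4
Z = 2*D + 3*B  [with D=4, B=-2]  = 2
C = -B + Z - 2*D  [with B=-2, Z=2, D=4]  = -4
A = 2*Y - C + Z  [with Y=2, C=-4, Z=2]  = 10

10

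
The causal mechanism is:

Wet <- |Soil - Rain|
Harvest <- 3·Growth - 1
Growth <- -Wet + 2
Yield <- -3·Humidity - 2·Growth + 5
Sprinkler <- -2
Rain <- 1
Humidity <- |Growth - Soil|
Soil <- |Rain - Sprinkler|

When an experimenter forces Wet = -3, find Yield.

-11

The intervention breaks the incoming arrows to Wet: Wet <- |Soil - Rain| no longer applies, and Wet = -3.
Soil = |Rain - Sprinkler|  [with Rain=1, Sprinkler=-2]  = 3
Growth = -Wet + 2  [with Wet=-3]  = 5
Humidity = |Growth - Soil|  [with Growth=5, Soil=3]  = 2
Yield = -3·Humidity - 2·Growth + 5  [with Humidity=2, Growth=5]  = -11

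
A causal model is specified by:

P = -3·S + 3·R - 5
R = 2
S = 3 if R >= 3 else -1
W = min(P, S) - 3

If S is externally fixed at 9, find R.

2

Under do(S=9), the mechanism S = 3 if R >= 3 else -1 is discarded; S is fixed at 9.
R is not downstream of the intervention, so its value is determined by the original equations.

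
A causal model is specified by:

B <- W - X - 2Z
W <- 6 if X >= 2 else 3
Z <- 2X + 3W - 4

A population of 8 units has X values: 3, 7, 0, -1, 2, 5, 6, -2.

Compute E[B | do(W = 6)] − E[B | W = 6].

10.5

Under do(W=6), W's equation is replaced by W=6 for every unit. Per-unit B: -37, -57, -22, -17, -32, -47, -52, -12. Mean = -34.5.
Observing W=6 restricts to units where W's equation naturally yields 6: X ∈ {3, 7, 2, 5, 6}. In that subpopulation B = -37, -57, -32, -47, -52, mean -45.
Difference = -34.5 − (-45) = 10.5.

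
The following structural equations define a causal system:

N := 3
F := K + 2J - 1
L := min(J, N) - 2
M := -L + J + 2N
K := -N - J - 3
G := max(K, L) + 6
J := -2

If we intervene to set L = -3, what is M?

7

The intervention breaks the incoming arrows to L: L := min(J, N) - 2 no longer applies, and L = -3.
M = -L + J + 2N  [with L=-3, J=-2, N=3]  = 7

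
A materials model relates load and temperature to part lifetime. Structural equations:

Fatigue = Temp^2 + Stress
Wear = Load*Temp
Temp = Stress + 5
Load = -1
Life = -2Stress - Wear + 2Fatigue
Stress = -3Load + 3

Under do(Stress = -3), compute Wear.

-2

Under do(Stress=-3), the mechanism Stress = -3Load + 3 is discarded; Stress is fixed at -3.
Temp = Stress + 5  [with Stress=-3]  = 2
Wear = Load*Temp  [with Load=-1, Temp=2]  = -2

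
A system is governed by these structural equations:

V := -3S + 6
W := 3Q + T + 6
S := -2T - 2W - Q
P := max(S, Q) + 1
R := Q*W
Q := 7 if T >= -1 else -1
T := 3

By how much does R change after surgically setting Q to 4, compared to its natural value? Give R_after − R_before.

-126

Under do(Q=4), the mechanism Q := 7 if T >= -1 else -1 is discarded; Q is fixed at 4.
W = 3Q + T + 6  [with Q=4, T=3]  = 21
R = Q*W  [with Q=4, W=21]  = 84
Without intervention: Q = 7 if T >= -1 else -1  [with T=3]  = 7; W = 3Q + T + 6  [with Q=7, T=3]  = 30; R = Q*W  [with Q=7, W=30]  = 210.
Change = 84 − 210 = -126.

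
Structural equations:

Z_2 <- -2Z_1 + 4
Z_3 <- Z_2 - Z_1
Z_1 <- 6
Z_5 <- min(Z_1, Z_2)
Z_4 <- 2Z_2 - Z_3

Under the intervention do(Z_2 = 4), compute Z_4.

Under do(Z_2=4), the mechanism Z_2 <- -2Z_1 + 4 is discarded; Z_2 is fixed at 4.
Z_3 = Z_2 - Z_1  [with Z_2=4, Z_1=6]  = -2
Z_4 = 2Z_2 - Z_3  [with Z_2=4, Z_3=-2]  = 10

10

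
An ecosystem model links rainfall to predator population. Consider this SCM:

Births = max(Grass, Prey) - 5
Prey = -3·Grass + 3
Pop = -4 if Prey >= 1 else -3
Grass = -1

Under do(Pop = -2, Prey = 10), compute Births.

Setting Pop = -2, Prey = 10 by intervention discards those variables' equations.
Births = max(Grass, Prey) - 5  [with Grass=-1, Prey=10]  = 5

5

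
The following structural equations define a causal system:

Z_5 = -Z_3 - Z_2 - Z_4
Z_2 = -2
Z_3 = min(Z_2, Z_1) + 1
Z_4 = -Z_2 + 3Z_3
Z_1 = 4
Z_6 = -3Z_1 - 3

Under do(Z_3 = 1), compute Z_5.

-4

do(Z_3=1) replaces the equation Z_3 = min(Z_2, Z_1) + 1 with the constant Z_3 = 1.
Z_4 = -Z_2 + 3Z_3  [with Z_2=-2, Z_3=1]  = 5
Z_5 = -Z_3 - Z_2 - Z_4  [with Z_3=1, Z_2=-2, Z_4=5]  = -4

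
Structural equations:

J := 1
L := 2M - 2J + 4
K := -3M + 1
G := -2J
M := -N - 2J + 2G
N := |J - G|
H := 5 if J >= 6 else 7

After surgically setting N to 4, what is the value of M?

-10

The intervention breaks the incoming arrows to N: N := |J - G| no longer applies, and N = 4.
G = -2J  [with J=1]  = -2
M = -N - 2J + 2G  [with N=4, J=1, G=-2]  = -10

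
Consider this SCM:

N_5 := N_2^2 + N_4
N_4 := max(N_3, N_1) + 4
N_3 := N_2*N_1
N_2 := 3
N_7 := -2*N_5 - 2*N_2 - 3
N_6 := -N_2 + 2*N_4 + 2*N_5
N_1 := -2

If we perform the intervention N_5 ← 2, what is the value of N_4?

2

The intervention breaks the incoming arrows to N_5: N_5 := N_2^2 + N_4 no longer applies, and N_5 = 2.
Since N_4 is not a descendant of the intervened variable, it is unaffected.
N_3 = N_2*N_1  [with N_2=3, N_1=-2]  = -6
N_4 = max(N_3, N_1) + 4  [with N_3=-6, N_1=-2]  = 2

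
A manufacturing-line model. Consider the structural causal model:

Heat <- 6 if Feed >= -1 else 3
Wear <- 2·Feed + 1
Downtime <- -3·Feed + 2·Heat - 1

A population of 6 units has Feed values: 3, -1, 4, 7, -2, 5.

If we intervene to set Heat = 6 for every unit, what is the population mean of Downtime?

3

Under do(Heat=6), Heat's equation is replaced by Heat=6 for every unit. Per-unit Downtime: 2, 14, -1, -10, 17, -4. Mean = 3.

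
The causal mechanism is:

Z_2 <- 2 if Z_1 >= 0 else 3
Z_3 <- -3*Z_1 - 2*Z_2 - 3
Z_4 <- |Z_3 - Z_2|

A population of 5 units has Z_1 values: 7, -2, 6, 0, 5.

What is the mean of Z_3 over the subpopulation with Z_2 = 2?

Observing Z_2=2 restricts to units where Z_2's equation naturally yields 2: Z_1 ∈ {7, 6, 0, 5}. In that subpopulation Z_3 = -28, -25, -7, -22, mean -20.5.

-20.5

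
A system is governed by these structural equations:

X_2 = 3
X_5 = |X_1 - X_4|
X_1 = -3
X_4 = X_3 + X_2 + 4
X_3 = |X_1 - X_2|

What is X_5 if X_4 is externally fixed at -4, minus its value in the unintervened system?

Intervening sets X_4 = -4 and removes its equation (X_4 = X_3 + X_2 + 4).
X_5 = |X_1 - X_4|  [with X_1=-3, X_4=-4]  = 1
Without intervention: X_3 = |X_1 - X_2|  [with X_1=-3, X_2=3]  = 6; X_4 = X_3 + X_2 + 4  [with X_3=6, X_2=3]  = 13; X_5 = |X_1 - X_4|  [with X_1=-3, X_4=13]  = 16.
Change = 1 − 16 = -15.

-15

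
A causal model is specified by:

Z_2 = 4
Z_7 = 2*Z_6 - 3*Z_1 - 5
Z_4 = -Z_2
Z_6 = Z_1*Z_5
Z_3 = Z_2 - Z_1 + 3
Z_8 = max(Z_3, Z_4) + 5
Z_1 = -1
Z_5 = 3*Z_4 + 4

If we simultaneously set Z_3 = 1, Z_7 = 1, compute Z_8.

6

Under do(Z_3 = 1, Z_7 = 1), each intervened variable's structural equation is replaced by its fixed value.
Z_4 = -Z_2  [with Z_2=4]  = -4
Z_8 = max(Z_3, Z_4) + 5  [with Z_3=1, Z_4=-4]  = 6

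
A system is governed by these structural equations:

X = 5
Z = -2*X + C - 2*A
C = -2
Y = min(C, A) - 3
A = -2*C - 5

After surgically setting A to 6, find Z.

-24

do(A=6) replaces the equation A = -2*C - 5 with the constant A = 6.
Z = -2*X + C - 2*A  [with X=5, C=-2, A=6]  = -24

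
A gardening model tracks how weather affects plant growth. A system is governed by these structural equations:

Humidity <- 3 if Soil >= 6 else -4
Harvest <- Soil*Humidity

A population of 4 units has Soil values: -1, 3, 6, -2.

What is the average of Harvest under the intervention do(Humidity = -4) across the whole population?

The intervention sets Humidity=-4 in all 4 units regardless of Soil. Recomputing Harvest per unit gives 4, -12, -24, 8; average -6.

-6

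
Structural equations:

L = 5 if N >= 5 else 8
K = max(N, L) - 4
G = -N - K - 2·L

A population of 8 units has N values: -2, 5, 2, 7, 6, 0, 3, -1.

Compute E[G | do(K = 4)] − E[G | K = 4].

0.15

Under do(K=4), K's equation is replaced by K=4 for every unit. Per-unit G: -18, -19, -22, -21, -20, -20, -23, -19. Mean = -20.25.
Observing K=4 restricts to units where K's equation naturally yields 4: N ∈ {-2, 2, 0, 3, -1}. In that subpopulation G = -18, -22, -20, -23, -19, mean -20.4.
Difference = -20.25 − (-20.4) = 0.15.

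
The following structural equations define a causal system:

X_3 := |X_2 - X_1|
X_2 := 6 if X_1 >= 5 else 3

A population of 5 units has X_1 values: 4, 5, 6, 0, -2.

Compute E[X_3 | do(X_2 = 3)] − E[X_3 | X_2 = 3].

-0.2

The intervention sets X_2=3 in all 5 units regardless of X_1. Recomputing X_3 per unit gives 1, 2, 3, 3, 5; average 2.8.
Observing X_2=3 restricts to units where X_2's equation naturally yields 3: X_1 ∈ {4, 0, -2}. In that subpopulation X_3 = 1, 3, 5, mean 3.
Difference = 2.8 − 3 = -0.2.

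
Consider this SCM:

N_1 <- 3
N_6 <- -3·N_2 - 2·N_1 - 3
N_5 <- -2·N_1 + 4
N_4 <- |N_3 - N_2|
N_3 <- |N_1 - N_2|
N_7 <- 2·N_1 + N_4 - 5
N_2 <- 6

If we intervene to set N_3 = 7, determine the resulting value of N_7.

2

The intervention breaks the incoming arrows to N_3: N_3 <- |N_1 - N_2| no longer applies, and N_3 = 7.
N_4 = |N_3 - N_2|  [with N_3=7, N_2=6]  = 1
N_7 = 2·N_1 + N_4 - 5  [with N_1=3, N_4=1]  = 2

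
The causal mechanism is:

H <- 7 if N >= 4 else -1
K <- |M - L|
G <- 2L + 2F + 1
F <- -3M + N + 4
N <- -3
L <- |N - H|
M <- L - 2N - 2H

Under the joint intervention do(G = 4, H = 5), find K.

The joint intervention fixes G = 4, H = 5, removing each variable's own equation.
L = |N - H|  [with N=-3, H=5]  = 8
M = L - 2N - 2H  [with L=8, N=-3, H=5]  = 4
K = |M - L|  [with M=4, L=8]  = 4

4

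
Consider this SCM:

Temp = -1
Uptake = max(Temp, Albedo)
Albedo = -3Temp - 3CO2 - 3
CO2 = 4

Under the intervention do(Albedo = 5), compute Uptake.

5

The intervention breaks the incoming arrows to Albedo: Albedo = -3Temp - 3CO2 - 3 no longer applies, and Albedo = 5.
Uptake = max(Temp, Albedo)  [with Temp=-1, Albedo=5]  = 5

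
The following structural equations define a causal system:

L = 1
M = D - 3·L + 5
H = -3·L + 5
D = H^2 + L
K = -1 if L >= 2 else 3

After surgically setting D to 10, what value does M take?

12

Intervening sets D = 10 and removes its equation (D = H^2 + L).
M = D - 3·L + 5  [with D=10, L=1]  = 12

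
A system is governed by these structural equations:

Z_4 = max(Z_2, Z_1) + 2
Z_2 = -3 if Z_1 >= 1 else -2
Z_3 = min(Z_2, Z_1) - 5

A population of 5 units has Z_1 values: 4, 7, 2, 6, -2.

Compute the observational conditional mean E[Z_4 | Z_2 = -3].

E[Z_4|Z_2=-3] averages over only the 4 units with Z_2=-3 (Z_1 = 4, 7, 2, 6): Z_4 = 6, 9, 4, 8, mean 6.75.

6.75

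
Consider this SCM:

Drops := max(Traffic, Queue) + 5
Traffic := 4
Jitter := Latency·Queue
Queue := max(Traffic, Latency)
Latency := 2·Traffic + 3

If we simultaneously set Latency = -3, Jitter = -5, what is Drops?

The joint intervention fixes Latency = -3, Jitter = -5, removing each variable's own equation.
Queue = max(Traffic, Latency)  [with Traffic=4, Latency=-3]  = 4
Drops = max(Traffic, Queue) + 5  [with Traffic=4, Queue=4]  = 9

9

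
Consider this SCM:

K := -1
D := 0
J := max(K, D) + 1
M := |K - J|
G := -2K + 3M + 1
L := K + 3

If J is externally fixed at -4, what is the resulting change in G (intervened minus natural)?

do(J=-4) replaces the equation J := max(K, D) + 1 with the constant J = -4.
M = |K - J|  [with K=-1, J=-4]  = 3
G = -2K + 3M + 1  [with K=-1, M=3]  = 12
Without intervention: J = max(K, D) + 1  [with K=-1, D=0]  = 1; M = |K - J|  [with K=-1, J=1]  = 2; G = -2K + 3M + 1  [with K=-1, M=2]  = 9.
Change = 12 − 9 = 3.

3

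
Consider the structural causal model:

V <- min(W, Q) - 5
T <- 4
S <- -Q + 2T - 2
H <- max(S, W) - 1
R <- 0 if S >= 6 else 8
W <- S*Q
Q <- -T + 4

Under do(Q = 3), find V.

Under do(Q=3), the mechanism Q <- -T + 4 is discarded; Q is fixed at 3.
S = -Q + 2T - 2  [with Q=3, T=4]  = 3
W = S*Q  [with S=3, Q=3]  = 9
V = min(W, Q) - 5  [with W=9, Q=3]  = -2

-2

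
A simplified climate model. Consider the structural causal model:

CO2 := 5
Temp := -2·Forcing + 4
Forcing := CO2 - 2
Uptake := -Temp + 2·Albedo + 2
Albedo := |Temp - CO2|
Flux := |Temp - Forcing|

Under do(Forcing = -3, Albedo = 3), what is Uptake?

The joint intervention fixes Forcing = -3, Albedo = 3, removing each variable's own equation.
Temp = -2·Forcing + 4  [with Forcing=-3]  = 10
Uptake = -Temp + 2·Albedo + 2  [with Temp=10, Albedo=3]  = -2

-2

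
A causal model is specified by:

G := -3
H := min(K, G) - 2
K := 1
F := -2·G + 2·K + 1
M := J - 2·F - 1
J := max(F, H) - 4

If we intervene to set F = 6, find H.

-5

Under do(F=6), the mechanism F := -2·G + 2·K + 1 is discarded; F is fixed at 6.
Since H is not a descendant of the intervened variable, it is unaffected.
H = min(K, G) - 2  [with K=1, G=-3]  = -5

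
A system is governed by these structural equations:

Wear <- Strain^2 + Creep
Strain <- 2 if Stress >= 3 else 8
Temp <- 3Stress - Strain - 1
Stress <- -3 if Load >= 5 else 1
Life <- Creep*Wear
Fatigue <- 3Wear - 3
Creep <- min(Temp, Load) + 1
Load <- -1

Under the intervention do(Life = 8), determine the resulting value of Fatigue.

174

Intervening sets Life = 8 and removes its equation (Life <- Creep*Wear).
Since Fatigue is not a descendant of the intervened variable, it is unaffected.
Stress = -3 if Load >= 5 else 1  [with Load=-1]  = 1
Strain = 2 if Stress >= 3 else 8  [with Stress=1]  = 8
Temp = 3Stress - Strain - 1  [with Stress=1, Strain=8]  = -6
Creep = min(Temp, Load) + 1  [with Temp=-6, Load=-1]  = -5
Wear = Strain^2 + Creep  [with Strain=8, Creep=-5]  = 59
Fatigue = 3Wear - 3  [with Wear=59]  = 174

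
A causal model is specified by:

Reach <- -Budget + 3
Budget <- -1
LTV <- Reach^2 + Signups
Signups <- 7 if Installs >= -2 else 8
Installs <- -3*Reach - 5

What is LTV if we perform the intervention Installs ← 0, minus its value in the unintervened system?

-1

do(Installs=0) replaces the equation Installs <- -3*Reach - 5 with the constant Installs = 0.
Reach = -Budget + 3  [with Budget=-1]  = 4
Signups = 7 if Installs >= -2 else 8  [with Installs=0]  = 7
LTV = Reach^2 + Signups  [with Reach=4, Signups=7]  = 23
Without intervention: Reach = -Budget + 3  [with Budget=-1]  = 4; Installs = -3*Reach - 5  [with Reach=4]  = -17; Signups = 7 if Installs >= -2 else 8  [with Installs=-17]  = 8; LTV = Reach^2 + Signups  [with Reach=4, Signups=8]  = 24.
Change = 23 − 24 = -1.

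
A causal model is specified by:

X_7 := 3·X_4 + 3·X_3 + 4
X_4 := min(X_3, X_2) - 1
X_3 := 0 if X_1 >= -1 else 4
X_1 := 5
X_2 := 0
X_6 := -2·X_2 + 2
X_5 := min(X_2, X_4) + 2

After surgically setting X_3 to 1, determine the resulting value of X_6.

The intervention breaks the incoming arrows to X_3: X_3 := 0 if X_1 >= -1 else 4 no longer applies, and X_3 = 1.
No directed path runs from X_3 to X_6, so X_6 keeps its natural value.
X_6 = -2·X_2 + 2  [with X_2=0]  = 2

2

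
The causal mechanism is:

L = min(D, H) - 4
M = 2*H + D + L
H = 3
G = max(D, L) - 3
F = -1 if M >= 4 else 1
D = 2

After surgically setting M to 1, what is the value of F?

1

Intervening sets M = 1 and removes its equation (M = 2*H + D + L).
F = -1 if M >= 4 else 1  [with M=1]  = 1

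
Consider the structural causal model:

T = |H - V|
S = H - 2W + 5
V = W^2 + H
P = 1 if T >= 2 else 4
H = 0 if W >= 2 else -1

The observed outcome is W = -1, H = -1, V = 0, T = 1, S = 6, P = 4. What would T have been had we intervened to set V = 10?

11

The intervention breaks the incoming arrows to V: V = W^2 + H no longer applies, and V = 10.
H = 0 if W >= 2 else -1  [with W=-1]  = -1
T = |H - V|  [with H=-1, V=10]  = 11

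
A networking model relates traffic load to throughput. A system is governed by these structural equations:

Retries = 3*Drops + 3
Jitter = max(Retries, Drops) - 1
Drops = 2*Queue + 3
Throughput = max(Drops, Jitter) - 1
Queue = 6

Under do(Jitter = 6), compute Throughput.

Intervening sets Jitter = 6 and removes its equation (Jitter = max(Retries, Drops) - 1).
Drops = 2*Queue + 3  [with Queue=6]  = 15
Throughput = max(Drops, Jitter) - 1  [with Drops=15, Jitter=6]  = 14

14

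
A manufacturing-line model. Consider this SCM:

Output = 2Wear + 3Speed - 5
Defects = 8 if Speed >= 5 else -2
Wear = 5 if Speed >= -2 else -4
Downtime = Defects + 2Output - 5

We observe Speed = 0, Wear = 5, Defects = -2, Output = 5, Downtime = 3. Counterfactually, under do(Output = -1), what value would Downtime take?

Intervening sets Output = -1 and removes its equation (Output = 2Wear + 3Speed - 5).
Defects = 8 if Speed >= 5 else -2  [with Speed=0]  = -2
Downtime = Defects + 2Output - 5  [with Defects=-2, Output=-1]  = -9

-9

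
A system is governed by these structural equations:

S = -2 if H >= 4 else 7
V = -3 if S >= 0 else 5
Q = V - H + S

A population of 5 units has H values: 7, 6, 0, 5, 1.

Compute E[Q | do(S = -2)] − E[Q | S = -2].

Under do(S=-2), S's equation is replaced by S=-2 for every unit. Per-unit Q: -4, -3, 3, -2, 2. Mean = -0.8.
E[Q|S=-2] averages over only the 3 units with S=-2 (H = 7, 6, 5): Q = -4, -3, -2, mean -3.
Difference = -0.8 − (-3) = 2.2.

2.2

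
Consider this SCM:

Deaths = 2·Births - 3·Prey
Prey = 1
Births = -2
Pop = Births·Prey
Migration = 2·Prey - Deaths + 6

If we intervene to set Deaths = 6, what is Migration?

The intervention breaks the incoming arrows to Deaths: Deaths = 2·Births - 3·Prey no longer applies, and Deaths = 6.
Migration = 2·Prey - Deaths + 6  [with Prey=1, Deaths=6]  = 2

2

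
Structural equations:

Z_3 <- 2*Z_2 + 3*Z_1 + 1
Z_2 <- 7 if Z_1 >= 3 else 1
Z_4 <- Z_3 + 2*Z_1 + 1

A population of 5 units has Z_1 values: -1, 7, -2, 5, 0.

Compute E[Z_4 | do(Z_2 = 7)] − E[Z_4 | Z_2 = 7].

Under do(Z_2=7), Z_2's equation is replaced by Z_2=7 for every unit. Per-unit Z_4: 11, 51, 6, 41, 16. Mean = 25.
Conditioning on Z_2=7 selects the 2 unit(s) with Z_1 ∈ {7, 5}. Their Z_4 values: 51, 41. Mean = 46.
Difference = 25 − 46 = -21.

-21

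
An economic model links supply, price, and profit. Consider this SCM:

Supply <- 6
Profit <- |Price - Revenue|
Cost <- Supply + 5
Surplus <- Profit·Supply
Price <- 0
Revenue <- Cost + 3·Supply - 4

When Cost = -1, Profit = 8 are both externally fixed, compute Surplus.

48

Setting Cost = -1, Profit = 8 by intervention discards those variables' equations.
Surplus = Profit·Supply  [with Profit=8, Supply=6]  = 48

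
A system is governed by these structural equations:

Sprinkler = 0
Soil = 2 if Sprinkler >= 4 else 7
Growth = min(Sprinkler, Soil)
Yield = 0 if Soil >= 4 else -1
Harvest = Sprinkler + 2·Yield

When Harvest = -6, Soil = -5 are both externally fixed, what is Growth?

Setting Harvest = -6, Soil = -5 by intervention discards those variables' equations.
Growth = min(Sprinkler, Soil)  [with Sprinkler=0, Soil=-5]  = -5

-5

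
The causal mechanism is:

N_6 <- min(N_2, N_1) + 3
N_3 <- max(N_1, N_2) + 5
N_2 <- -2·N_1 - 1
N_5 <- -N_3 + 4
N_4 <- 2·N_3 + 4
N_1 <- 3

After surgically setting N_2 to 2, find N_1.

3

Under do(N_2=2), the mechanism N_2 <- -2·N_1 - 1 is discarded; N_2 is fixed at 2.
N_1 is not downstream of the intervention, so its value is determined by the original equations.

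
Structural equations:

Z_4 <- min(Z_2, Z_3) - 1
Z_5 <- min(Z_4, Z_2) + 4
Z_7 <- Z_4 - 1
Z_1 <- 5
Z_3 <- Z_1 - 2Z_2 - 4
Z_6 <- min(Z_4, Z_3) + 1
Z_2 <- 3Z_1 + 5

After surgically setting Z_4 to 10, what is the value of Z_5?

Intervening sets Z_4 = 10 and removes its equation (Z_4 <- min(Z_2, Z_3) - 1).
Z_2 = 3Z_1 + 5  [with Z_1=5]  = 20
Z_5 = min(Z_4, Z_2) + 4  [with Z_4=10, Z_2=20]  = 14

14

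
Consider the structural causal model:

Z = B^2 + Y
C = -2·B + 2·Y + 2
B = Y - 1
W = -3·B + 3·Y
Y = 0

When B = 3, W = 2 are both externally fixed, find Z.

9

Under do(B = 3, W = 2), each intervened variable's structural equation is replaced by its fixed value.
Z = B^2 + Y  [with B=3, Y=0]  = 9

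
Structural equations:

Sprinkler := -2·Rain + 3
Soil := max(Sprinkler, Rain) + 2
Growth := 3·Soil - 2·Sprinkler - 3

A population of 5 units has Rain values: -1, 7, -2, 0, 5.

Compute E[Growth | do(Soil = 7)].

The intervention sets Soil=7 in all 5 units regardless of Rain. Recomputing Growth per unit gives 8, 40, 4, 12, 32; average 19.2.

19.2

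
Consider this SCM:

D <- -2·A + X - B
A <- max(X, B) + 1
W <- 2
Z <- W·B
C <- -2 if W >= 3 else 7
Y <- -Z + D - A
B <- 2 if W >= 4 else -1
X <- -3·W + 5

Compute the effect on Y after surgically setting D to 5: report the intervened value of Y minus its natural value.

5

Under do(D=5), the mechanism D <- -2·A + X - B is discarded; D is fixed at 5.
X = -3·W + 5  [with W=2]  = -1
B = 2 if W >= 4 else -1  [with W=2]  = -1
A = max(X, B) + 1  [with X=-1, B=-1]  = 0
Z = W·B  [with W=2, B=-1]  = -2
Y = -Z + D - A  [with Z=-2, D=5, A=0]  = 7
Without intervention: X = -3·W + 5  [with W=2]  = -1; B = 2 if W >= 4 else -1  [with W=2]  = -1; A = max(X, B) + 1  [with X=-1, B=-1]  = 0; D = -2·A + X - B  [with A=0, X=-1, B=-1]  = 0; Z = W·B  [with W=2, B=-1]  = -2; Y = -Z + D - A  [with Z=-2, D=0, A=0]  = 2.
Change = 7 − 2 = 5.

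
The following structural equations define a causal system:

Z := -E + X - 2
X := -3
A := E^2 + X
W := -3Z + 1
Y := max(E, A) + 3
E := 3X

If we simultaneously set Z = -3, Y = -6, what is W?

Setting Z = -3, Y = -6 by intervention discards those variables' equations.
W = -3Z + 1  [with Z=-3]  = 10

10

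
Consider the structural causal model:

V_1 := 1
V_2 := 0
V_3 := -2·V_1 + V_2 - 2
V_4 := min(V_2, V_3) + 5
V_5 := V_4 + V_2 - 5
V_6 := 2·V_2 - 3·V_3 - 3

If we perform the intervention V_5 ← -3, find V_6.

9

The intervention breaks the incoming arrows to V_5: V_5 := V_4 + V_2 - 5 no longer applies, and V_5 = -3.
Since V_6 is not a descendant of the intervened variable, it is unaffected.
V_3 = -2·V_1 + V_2 - 2  [with V_1=1, V_2=0]  = -4
V_6 = 2·V_2 - 3·V_3 - 3  [with V_2=0, V_3=-4]  = 9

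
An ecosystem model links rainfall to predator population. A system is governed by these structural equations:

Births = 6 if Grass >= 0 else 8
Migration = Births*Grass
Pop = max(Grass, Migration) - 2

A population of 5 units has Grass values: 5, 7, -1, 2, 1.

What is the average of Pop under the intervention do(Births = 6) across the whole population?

15.8

do(Births=6) breaks Births's dependence on Grass. With Births=6 fixed, Pop across the units is 28, 40, -3, 10, 4, mean 15.8.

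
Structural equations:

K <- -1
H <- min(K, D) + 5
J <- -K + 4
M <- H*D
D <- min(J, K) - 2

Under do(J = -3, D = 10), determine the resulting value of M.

Under do(J = -3, D = 10), each intervened variable's structural equation is replaced by its fixed value.
H = min(K, D) + 5  [with K=-1, D=10]  = 4
M = H*D  [with H=4, D=10]  = 40

40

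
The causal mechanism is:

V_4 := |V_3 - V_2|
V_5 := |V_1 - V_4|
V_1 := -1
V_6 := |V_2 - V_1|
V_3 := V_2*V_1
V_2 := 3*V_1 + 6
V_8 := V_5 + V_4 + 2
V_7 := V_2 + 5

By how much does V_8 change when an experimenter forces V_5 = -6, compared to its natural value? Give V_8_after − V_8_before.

-13

do(V_5=-6) replaces the equation V_5 := |V_1 - V_4| with the constant V_5 = -6.
V_2 = 3*V_1 + 6  [with V_1=-1]  = 3
V_3 = V_2*V_1  [with V_2=3, V_1=-1]  = -3
V_4 = |V_3 - V_2|  [with V_3=-3, V_2=3]  = 6
V_8 = V_5 + V_4 + 2  [with V_5=-6, V_4=6]  = 2
Without intervention: V_2 = 3*V_1 + 6  [with V_1=-1]  = 3; V_3 = V_2*V_1  [with V_2=3, V_1=-1]  = -3; V_4 = |V_3 - V_2|  [with V_3=-3, V_2=3]  = 6; V_5 = |V_1 - V_4|  [with V_1=-1, V_4=6]  = 7; V_8 = V_5 + V_4 + 2  [with V_5=7, V_4=6]  = 15.
Change = 2 − 15 = -13.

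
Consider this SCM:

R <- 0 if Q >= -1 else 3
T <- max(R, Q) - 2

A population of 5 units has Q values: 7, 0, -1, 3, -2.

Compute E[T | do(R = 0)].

The intervention sets R=0 in all 5 units regardless of Q. Recomputing T per unit gives 5, -2, -2, 1, -2; average 0.

0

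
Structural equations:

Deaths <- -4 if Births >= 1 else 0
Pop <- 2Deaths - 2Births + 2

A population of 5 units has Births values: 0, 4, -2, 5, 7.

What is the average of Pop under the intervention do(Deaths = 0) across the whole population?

do(Deaths=0) breaks Deaths's dependence on Births. With Deaths=0 fixed, Pop across the units is 2, -6, 6, -8, -12, mean -3.6.

-3.6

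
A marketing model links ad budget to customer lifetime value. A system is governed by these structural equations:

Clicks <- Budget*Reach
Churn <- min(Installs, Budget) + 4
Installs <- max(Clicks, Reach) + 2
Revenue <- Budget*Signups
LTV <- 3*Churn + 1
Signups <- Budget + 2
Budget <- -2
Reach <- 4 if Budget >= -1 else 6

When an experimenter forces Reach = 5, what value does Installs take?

7

Under do(Reach=5), the mechanism Reach <- 4 if Budget >= -1 else 6 is discarded; Reach is fixed at 5.
Clicks = Budget*Reach  [with Budget=-2, Reach=5]  = -10
Installs = max(Clicks, Reach) + 2  [with Clicks=-10, Reach=5]  = 7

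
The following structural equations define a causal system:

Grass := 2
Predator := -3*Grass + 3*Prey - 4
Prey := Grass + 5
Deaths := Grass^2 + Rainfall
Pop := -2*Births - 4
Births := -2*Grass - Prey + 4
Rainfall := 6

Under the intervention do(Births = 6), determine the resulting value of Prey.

7

do(Births=6) replaces the equation Births := -2*Grass - Prey + 4 with the constant Births = 6.
Prey is not downstream of the intervention, so its value is determined by the original equations.
Prey = Grass + 5  [with Grass=2]  = 7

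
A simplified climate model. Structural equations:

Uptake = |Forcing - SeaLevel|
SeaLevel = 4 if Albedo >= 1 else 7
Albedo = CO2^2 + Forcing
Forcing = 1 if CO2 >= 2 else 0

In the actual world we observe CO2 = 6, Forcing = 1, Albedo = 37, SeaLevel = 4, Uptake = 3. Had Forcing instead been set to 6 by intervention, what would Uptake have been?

do(Forcing=6) replaces the equation Forcing = 1 if CO2 >= 2 else 0 with the constant Forcing = 6.
Albedo = CO2^2 + Forcing  [with CO2=6, Forcing=6]  = 42
SeaLevel = 4 if Albedo >= 1 else 7  [with Albedo=42]  = 4
Uptake = |Forcing - SeaLevel|  [with Forcing=6, SeaLevel=4]  = 2

2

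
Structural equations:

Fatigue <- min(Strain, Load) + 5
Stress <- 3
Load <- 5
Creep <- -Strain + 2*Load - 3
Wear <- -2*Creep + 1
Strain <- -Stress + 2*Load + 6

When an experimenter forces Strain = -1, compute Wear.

do(Strain=-1) replaces the equation Strain <- -Stress + 2*Load + 6 with the constant Strain = -1.
Creep = -Strain + 2*Load - 3  [with Strain=-1, Load=5]  = 8
Wear = -2*Creep + 1  [with Creep=8]  = -15

-15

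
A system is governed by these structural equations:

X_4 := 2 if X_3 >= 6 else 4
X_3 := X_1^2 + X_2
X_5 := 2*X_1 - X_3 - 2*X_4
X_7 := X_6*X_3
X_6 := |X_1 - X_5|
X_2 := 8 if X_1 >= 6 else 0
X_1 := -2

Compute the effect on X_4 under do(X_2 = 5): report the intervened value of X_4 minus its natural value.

Under do(X_2=5), the mechanism X_2 := 8 if X_1 >= 6 else 0 is discarded; X_2 is fixed at 5.
X_3 = X_1^2 + X_2  [with X_1=-2, X_2=5]  = 9
X_4 = 2 if X_3 >= 6 else 4  [with X_3=9]  = 2
Without intervention: X_2 = 8 if X_1 >= 6 else 0  [with X_1=-2]  = 0; X_3 = X_1^2 + X_2  [with X_1=-2, X_2=0]  = 4; X_4 = 2 if X_3 >= 6 else 4  [with X_3=4]  = 4.
Change = 2 − 4 = -2.

-2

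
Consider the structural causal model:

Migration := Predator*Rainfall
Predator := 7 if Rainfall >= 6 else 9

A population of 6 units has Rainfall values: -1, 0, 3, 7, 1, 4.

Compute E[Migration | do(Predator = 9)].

do(Predator=9) breaks Predator's dependence on Rainfall. With Predator=9 fixed, Migration across the units is -9, 0, 27, 63, 9, 36, mean 21.

21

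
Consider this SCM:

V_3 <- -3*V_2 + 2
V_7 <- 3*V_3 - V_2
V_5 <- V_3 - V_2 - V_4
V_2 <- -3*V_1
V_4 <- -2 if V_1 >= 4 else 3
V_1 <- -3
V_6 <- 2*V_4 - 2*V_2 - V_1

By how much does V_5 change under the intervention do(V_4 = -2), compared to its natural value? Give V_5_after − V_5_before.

Intervening sets V_4 = -2 and removes its equation (V_4 <- -2 if V_1 >= 4 else 3).
V_2 = -3*V_1  [with V_1=-3]  = 9
V_3 = -3*V_2 + 2  [with V_2=9]  = -25
V_5 = V_3 - V_2 - V_4  [with V_3=-25, V_2=9, V_4=-2]  = -32
Without intervention: V_2 = -3*V_1  [with V_1=-3]  = 9; V_3 = -3*V_2 + 2  [with V_2=9]  = -25; V_4 = -2 if V_1 >= 4 else 3  [with V_1=-3]  = 3; V_5 = V_3 - V_2 - V_4  [with V_3=-25, V_2=9, V_4=3]  = -37.
Change = -32 − (-37) = 5.

5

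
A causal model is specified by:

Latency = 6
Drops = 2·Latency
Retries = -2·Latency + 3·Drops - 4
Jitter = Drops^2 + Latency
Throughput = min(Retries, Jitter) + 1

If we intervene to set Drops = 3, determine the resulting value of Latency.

6

Under do(Drops=3), the mechanism Drops = 2·Latency is discarded; Drops is fixed at 3.
Latency is not downstream of the intervention, so its value is determined by the original equations.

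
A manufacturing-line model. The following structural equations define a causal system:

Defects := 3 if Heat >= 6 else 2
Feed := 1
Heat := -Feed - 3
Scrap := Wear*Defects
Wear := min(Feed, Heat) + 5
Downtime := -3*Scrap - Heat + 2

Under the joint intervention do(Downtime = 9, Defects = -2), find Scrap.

-2

Setting Downtime = 9, Defects = -2 by intervention discards those variables' equations.
Heat = -Feed - 3  [with Feed=1]  = -4
Wear = min(Feed, Heat) + 5  [with Feed=1, Heat=-4]  = 1
Scrap = Wear*Defects  [with Wear=1, Defects=-2]  = -2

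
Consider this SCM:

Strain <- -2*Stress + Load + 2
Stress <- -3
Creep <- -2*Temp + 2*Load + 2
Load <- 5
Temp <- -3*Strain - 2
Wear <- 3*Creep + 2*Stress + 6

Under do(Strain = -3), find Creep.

-2

do(Strain=-3) replaces the equation Strain <- -2*Stress + Load + 2 with the constant Strain = -3.
Temp = -3*Strain - 2  [with Strain=-3]  = 7
Creep = -2*Temp + 2*Load + 2  [with Temp=7, Load=5]  = -2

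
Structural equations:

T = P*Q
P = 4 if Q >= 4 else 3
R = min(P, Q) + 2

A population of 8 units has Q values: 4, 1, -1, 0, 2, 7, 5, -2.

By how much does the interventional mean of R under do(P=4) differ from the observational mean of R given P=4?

-2.5

Every unit gets P=4 under the intervention. R values become 6, 3, 1, 2, 4, 6, 6, 0; E[R|do(P=4)] = 3.5.
Conditioning on P=4 selects the 3 unit(s) with Q ∈ {4, 7, 5}. Their R values: 6, 6, 6. Mean = 6.
Difference = 3.5 − 6 = -2.5.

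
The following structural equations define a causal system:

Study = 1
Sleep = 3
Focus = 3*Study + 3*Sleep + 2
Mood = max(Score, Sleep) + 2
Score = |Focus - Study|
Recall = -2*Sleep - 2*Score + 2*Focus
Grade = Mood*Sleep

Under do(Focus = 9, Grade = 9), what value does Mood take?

10

Setting Focus = 9, Grade = 9 by intervention discards those variables' equations.
Score = |Focus - Study|  [with Focus=9, Study=1]  = 8
Mood = max(Score, Sleep) + 2  [with Score=8, Sleep=3]  = 10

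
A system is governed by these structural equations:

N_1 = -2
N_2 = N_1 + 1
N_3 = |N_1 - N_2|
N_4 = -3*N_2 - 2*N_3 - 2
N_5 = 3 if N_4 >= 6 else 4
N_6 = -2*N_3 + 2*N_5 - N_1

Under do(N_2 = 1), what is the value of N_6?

4

Under do(N_2=1), the mechanism N_2 = N_1 + 1 is discarded; N_2 is fixed at 1.
N_3 = |N_1 - N_2|  [with N_1=-2, N_2=1]  = 3
N_4 = -3*N_2 - 2*N_3 - 2  [with N_2=1, N_3=3]  = -11
N_5 = 3 if N_4 >= 6 else 4  [with N_4=-11]  = 4
N_6 = -2*N_3 + 2*N_5 - N_1  [with N_3=3, N_5=4, N_1=-2]  = 4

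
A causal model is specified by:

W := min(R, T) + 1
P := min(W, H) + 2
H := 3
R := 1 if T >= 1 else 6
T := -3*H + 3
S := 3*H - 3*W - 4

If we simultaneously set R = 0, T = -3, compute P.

Setting R = 0, T = -3 by intervention discards those variables' equations.
W = min(R, T) + 1  [with R=0, T=-3]  = -2
P = min(W, H) + 2  [with W=-2, H=3]  = 0

0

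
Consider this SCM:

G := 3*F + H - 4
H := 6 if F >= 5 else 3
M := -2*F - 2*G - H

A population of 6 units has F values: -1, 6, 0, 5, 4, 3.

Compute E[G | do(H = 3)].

The intervention sets H=3 in all 6 units regardless of F. Recomputing G per unit gives -4, 17, -1, 14, 11, 8; average 7.5.

7.5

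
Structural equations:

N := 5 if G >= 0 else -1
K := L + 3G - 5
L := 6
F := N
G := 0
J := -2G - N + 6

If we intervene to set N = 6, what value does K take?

The intervention breaks the incoming arrows to N: N := 5 if G >= 0 else -1 no longer applies, and N = 6.
K is not downstream of the intervention, so its value is determined by the original equations.
K = L + 3G - 5  [with L=6, G=0]  = 1

1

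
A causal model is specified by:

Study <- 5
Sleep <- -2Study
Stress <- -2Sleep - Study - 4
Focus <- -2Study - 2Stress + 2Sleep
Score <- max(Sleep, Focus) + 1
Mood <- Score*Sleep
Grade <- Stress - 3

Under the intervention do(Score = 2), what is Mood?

The intervention breaks the incoming arrows to Score: Score <- max(Sleep, Focus) + 1 no longer applies, and Score = 2.
Sleep = -2Study  [with Study=5]  = -10
Mood = Score*Sleep  [with Score=2, Sleep=-10]  = -20

-20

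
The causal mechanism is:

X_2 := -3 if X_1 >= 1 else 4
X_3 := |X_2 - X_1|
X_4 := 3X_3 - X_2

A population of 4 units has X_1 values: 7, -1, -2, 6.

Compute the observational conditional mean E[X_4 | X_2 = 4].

E[X_4|X_2=4] averages over only the 2 units with X_2=4 (X_1 = -1, -2): X_4 = 11, 14, mean 12.5.

12.5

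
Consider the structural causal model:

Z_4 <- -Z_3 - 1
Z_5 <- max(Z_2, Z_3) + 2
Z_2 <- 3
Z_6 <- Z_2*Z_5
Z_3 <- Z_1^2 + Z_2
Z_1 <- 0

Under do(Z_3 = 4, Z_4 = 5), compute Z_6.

Setting Z_3 = 4, Z_4 = 5 by intervention discards those variables' equations.
Z_5 = max(Z_2, Z_3) + 2  [with Z_2=3, Z_3=4]  = 6
Z_6 = Z_2*Z_5  [with Z_2=3, Z_5=6]  = 18

18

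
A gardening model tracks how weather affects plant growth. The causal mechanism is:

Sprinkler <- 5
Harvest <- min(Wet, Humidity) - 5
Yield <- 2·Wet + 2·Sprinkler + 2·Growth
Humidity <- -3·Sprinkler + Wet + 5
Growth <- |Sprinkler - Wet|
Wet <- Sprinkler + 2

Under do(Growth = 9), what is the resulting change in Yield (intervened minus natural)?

do(Growth=9) replaces the equation Growth <- |Sprinkler - Wet| with the constant Growth = 9.
Wet = Sprinkler + 2  [with Sprinkler=5]  = 7
Yield = 2·Wet + 2·Sprinkler + 2·Growth  [with Wet=7, Sprinkler=5, Growth=9]  = 42
Without intervention: Wet = Sprinkler + 2  [with Sprinkler=5]  = 7; Growth = |Sprinkler - Wet|  [with Sprinkler=5, Wet=7]  = 2; Yield = 2·Wet + 2·Sprinkler + 2·Growth  [with Wet=7, Sprinkler=5, Growth=2]  = 28.
Change = 42 − 28 = 14.

14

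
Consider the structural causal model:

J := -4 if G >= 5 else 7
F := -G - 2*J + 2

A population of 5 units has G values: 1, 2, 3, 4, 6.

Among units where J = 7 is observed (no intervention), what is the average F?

E[F|J=7] averages over only the 4 units with J=7 (G = 1, 2, 3, 4): F = -13, -14, -15, -16, mean -14.5.

-14.5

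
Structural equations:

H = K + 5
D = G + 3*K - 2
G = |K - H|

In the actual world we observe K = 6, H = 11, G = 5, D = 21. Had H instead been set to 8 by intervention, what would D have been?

Under do(H=8), the mechanism H = K + 5 is discarded; H is fixed at 8.
G = |K - H|  [with K=6, H=8]  = 2
D = G + 3*K - 2  [with G=2, K=6]  = 18

18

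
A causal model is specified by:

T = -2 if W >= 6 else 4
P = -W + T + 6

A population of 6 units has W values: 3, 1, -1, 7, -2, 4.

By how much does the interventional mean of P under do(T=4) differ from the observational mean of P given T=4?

-1

Under do(T=4), T's equation is replaced by T=4 for every unit. Per-unit P: 7, 9, 11, 3, 12, 6. Mean = 8.
Observing T=4 restricts to units where T's equation naturally yields 4: W ∈ {3, 1, -1, -2, 4}. In that subpopulation P = 7, 9, 11, 12, 6, mean 9.
Difference = 8 − 9 = -1.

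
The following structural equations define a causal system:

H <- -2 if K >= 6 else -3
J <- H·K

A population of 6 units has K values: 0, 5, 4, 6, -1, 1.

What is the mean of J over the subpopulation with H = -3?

E[J|H=-3] averages over only the 5 units with H=-3 (K = 0, 5, 4, -1, 1): J = 0, -15, -12, 3, -3, mean -5.4.

-5.4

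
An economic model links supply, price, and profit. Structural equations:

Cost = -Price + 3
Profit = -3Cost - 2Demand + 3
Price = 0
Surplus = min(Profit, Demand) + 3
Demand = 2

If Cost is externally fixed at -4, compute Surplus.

5

do(Cost=-4) replaces the equation Cost = -Price + 3 with the constant Cost = -4.
Profit = -3Cost - 2Demand + 3  [with Cost=-4, Demand=2]  = 11
Surplus = min(Profit, Demand) + 3  [with Profit=11, Demand=2]  = 5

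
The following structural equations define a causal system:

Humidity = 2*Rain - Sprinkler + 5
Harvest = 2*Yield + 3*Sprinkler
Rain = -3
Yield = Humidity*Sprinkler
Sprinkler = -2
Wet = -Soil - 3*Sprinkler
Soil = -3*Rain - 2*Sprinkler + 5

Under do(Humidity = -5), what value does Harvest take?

Under do(Humidity=-5), the mechanism Humidity = 2*Rain - Sprinkler + 5 is discarded; Humidity is fixed at -5.
Yield = Humidity*Sprinkler  [with Humidity=-5, Sprinkler=-2]  = 10
Harvest = 2*Yield + 3*Sprinkler  [with Yield=10, Sprinkler=-2]  = 14

14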